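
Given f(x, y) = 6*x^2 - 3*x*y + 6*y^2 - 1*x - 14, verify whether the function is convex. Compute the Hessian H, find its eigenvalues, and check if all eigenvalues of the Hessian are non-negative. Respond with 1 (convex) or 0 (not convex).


The Hessian of f(x,y) = 6*x^2 - 3*x*y + 6*y^2 - 1*x - 14 is:
H = [[12, -3], [-3, 12]]
Trace = 12 + 12 = 24
Determinant = 12*12 - (-3)^2 = 135
Discriminant = (24)^2 - 4*135 = 36.0
Eigenvalues: lambda_1 = 9.0, lambda_2 = 15.0
The function is convex.

1


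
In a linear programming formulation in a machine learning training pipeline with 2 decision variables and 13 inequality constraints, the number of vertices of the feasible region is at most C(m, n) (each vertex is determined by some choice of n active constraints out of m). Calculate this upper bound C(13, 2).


Each vertex corresponds to some choice of n active constraints out of m, so the number of vertices is at most C(m, n) = m! / (n!(m-n)!).
m = 13, n = 2
Numerator: 13 * 12
Denominator: 2! = 2
C(13, 2) = 78


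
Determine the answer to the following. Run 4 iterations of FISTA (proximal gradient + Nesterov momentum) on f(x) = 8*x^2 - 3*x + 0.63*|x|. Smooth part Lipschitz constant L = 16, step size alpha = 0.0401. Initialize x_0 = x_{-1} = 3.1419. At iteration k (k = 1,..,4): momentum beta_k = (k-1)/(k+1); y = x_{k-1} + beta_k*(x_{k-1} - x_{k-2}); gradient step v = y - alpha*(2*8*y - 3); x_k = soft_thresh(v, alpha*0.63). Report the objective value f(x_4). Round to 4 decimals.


FISTA on f(x) = 8*x^2 - 3*x + 0.63*|x|
L = 16, alpha = 0.0401
Iteration 1: beta = 0.0, y = 3.1419 + 0.0*(3.1419 - 3.1419) = 3.1419
  grad(y) = 47.2704, v = y - alpha*grad = 1.2464
  prox(v) = soft_thresh(1.2464, 0.0253) = 1.2211
Iteration 2: beta = 0.3333, y = 1.2211 + 0.3333*(1.2211 - 3.1419) = 0.5808
  grad(y) = 6.2932, v = y - alpha*grad = 0.3285
  prox(v) = soft_thresh(0.3285, 0.0253) = 0.3032
Iteration 3: beta = 0.5, y = 0.3032 + 0.5*(0.3032 - 1.2211) = -0.1557
  grad(y) = -5.4918, v = y - alpha*grad = 0.0645
  prox(v) = soft_thresh(0.0645, 0.0253) = 0.0392
Iteration 4: beta = 0.6, y = 0.0392 + 0.6*(0.0392 - 0.3032) = -0.1192
  grad(y) = -4.9067, v = y - alpha*grad = 0.0776
  prox(v) = soft_thresh(0.0776, 0.0253) = 0.0523
f(x_4) = 8*0.0523^2 - 3*0.0523 + 0.63*|0.0523| = -0.1021


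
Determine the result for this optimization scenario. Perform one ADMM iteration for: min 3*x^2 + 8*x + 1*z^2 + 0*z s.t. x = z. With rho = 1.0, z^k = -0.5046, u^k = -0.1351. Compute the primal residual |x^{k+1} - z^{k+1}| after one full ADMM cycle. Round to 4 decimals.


ADMM iteration with rho = 1.0, z^k = -0.5046, u^k = -0.1351
Step 1: x-update.
Minimize 3*x^2 + 8*x + (1.0/2)*(x + 0.5046 - 0.1351)^2
FOC: (2*3 + 1.0)*x = -8 + 1.0*(-0.5046 + 0.1351)
x^{k+1} = -1.1956
Step 2: z-update.
Minimize 1*z^2 + 0*z + (1.0/2)*(-1.1956 - z - 0.1351)^2
FOC: (2*1 + 1.0)*z = 0 + 1.0*(-1.1956 - 0.1351)
z^{k+1} = -0.4436
Step 3: u-update.
u^{k+1} = -0.1351 - 1.1956 + 0.4436 = -0.8872
Step 4: Primal residual = |-1.1956 + 0.4436| = 0.7521


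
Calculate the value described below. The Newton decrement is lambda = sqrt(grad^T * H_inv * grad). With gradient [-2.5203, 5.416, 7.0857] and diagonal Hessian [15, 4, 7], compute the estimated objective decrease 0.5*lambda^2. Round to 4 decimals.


Step 1: H is diagonal, so H^(-1) * g = [-0.168, 1.354, 1.0122].
Step 2: g^T H^(-1) g = sum_i g_i^2 / H_ii
  = (-2.5203)^2/15 + (5.416)^2/4 + (7.0857)^2/7
  = 0.4235 + 7.3333 + 7.1724 = 14.9292
Step 3: Objective decrease = 0.5 * g^T H^(-1) g = 7.4646


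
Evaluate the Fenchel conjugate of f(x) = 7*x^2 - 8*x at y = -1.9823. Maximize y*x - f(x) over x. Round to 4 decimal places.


f*(y) = sup_x {y*x - a*x^2 - b*x} = sup_x {(y-b)*x - a*x^2}
FOC: (y - b) - 2a*x = 0 => x* = (y - b)/(2a)
x* = (-1.9823 + 8)/(2*7) = 0.4298
f*(-1.9823) = (y-b)^2/(4a) = (-1.9823 + 8)^2/(4*7)
= 36.2127/28 = 1.2933


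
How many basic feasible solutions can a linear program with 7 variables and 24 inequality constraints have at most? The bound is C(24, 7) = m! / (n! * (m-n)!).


Each vertex corresponds to some choice of n active constraints out of m, so the number of vertices is at most C(m, n) = m! / (n!(m-n)!).
m = 24, n = 7
Numerator: 24 * 23 * 22 * 21 * 20 * 19 * 18
Denominator: 7! = 5040
C(24, 7) = 346104


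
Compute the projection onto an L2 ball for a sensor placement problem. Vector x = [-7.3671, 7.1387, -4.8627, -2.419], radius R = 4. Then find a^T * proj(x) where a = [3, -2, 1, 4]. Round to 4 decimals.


Step 1: Compute ||x|| (intermediates to 6 decimals).
||x|| = sqrt((-7.3671)^2 + 7.1387^2 + (-4.8627)^2 + (-2.419)^2) = 11.607438
Step 2: Project.
Since ||x|| > R, scale = R/||x|| = 4/11.607438 = 0.344607, proj(x) = scale * x
proj(x) = [-2.538754, 2.460046, -1.67572, -0.833604]
Step 3: Dot product.
a^T * proj(x) = 3*(-2.538754) - 2*2.460046 + 1*(-1.67572) + 4*(-0.833604) = -17.5465


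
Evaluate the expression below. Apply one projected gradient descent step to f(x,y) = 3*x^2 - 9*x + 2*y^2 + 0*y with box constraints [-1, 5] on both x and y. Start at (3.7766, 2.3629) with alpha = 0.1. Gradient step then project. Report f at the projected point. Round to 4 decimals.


Step 1: Compute gradient at (3.7766, 2.3629).
grad_x = 2*3*3.7766 - 9 = 13.6596
grad_y = 2*2*2.3629 + 0 = 9.4516
Step 2: Gradient step.
x_raw = 3.7766 - 0.1*13.6596 = 2.4106
y_raw = 2.3629 - 0.1*9.4516 = 1.4177
Step 3: Project onto [-1, 5].
x_proj = clip(2.4106) = 2.4106
y_proj = clip(1.4177) = 1.4177
Step 4: Evaluate f.
f(2.4106, 1.4177) = -0.2422


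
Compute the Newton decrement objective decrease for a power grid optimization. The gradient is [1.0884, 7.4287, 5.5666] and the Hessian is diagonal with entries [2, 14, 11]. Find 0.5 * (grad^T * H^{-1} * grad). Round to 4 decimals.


Step 1: H is diagonal, so H^(-1) * g = [0.5442, 0.5306, 0.5061].
Step 2: g^T H^(-1) g = sum_i g_i^2 / H_ii
  = (1.0884)^2/2 + (7.4287)^2/14 + (5.5666)^2/11
  = 0.5923 + 3.9418 + 2.817 = 7.3511
Step 3: Objective decrease = 0.5 * g^T H^(-1) g = 3.6756


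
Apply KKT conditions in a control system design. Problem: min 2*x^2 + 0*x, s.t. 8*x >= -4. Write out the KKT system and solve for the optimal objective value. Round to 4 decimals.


Step 1: Try lambda = 0 (constraint inactive).
Stationarity: 2*2*x + 0 = 0
x* = 0/(2*2) = 0.0
Check constraint: 8*0.0 = 0.0 >= -4 -- satisfied.
Step 2: Compute optimal value.
f(x*) = 2*0.0^2 + 0*0.0 = 0.0


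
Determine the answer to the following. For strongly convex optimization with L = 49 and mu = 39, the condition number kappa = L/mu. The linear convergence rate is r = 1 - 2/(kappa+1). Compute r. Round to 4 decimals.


Step 1: Compute the condition number.
kappa = L/mu = 49/39 = 1.2564
Step 2: Compute the convergence rate.
r = 1 - 2/(kappa + 1) = 1 - 2*mu/(L + mu) = (L - mu)/(L + mu) = 10/88 = 0.1136


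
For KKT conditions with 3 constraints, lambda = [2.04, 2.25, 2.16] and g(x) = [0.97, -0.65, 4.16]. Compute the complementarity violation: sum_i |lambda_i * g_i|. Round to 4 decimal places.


KKT complementary slackness check:
lambda_1 * g_1 = 2.04 * 0.97 = 1.9788
lambda_2 * g_2 = 2.25 * -0.65 = -1.4625
lambda_3 * g_3 = 2.16 * 4.16 = 8.9856
Total violation = 1.9788 + 1.4625 + 8.9856 = 12.4269


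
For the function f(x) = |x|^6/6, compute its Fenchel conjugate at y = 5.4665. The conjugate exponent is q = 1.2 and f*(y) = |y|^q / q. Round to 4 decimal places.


The conjugate exponent q satisfies 1/p + 1/q = 1.
p = 6, so q = 6/(6 - 1) = 1.2
|y|^q = 5.4665^1.2 = 7.6781
f*(5.4665) = 7.6781 / 1.2 = 6.3984


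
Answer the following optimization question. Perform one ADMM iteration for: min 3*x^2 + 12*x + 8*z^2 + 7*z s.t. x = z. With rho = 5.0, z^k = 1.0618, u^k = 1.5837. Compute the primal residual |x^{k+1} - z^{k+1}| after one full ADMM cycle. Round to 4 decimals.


ADMM iteration with rho = 5.0, z^k = 1.0618, u^k = 1.5837
Step 1: x-update.
Minimize 3*x^2 + 12*x + (5.0/2)*(x - 1.0618 + 1.5837)^2
FOC: (2*3 + 5.0)*x = -12 + 5.0*(1.0618 - 1.5837)
x^{k+1} = -1.3281
Step 2: z-update.
Minimize 8*z^2 + 7*z + (5.0/2)*(-1.3281 - z + 1.5837)^2
FOC: (2*8 + 5.0)*z = -7 + 5.0*(-1.3281 + 1.5837)
z^{k+1} = -0.2725
Step 3: u-update.
u^{k+1} = 1.5837 - 1.3281 + 0.2725 = 0.528
Step 4: Primal residual = |-1.3281 + 0.2725| = 1.0557


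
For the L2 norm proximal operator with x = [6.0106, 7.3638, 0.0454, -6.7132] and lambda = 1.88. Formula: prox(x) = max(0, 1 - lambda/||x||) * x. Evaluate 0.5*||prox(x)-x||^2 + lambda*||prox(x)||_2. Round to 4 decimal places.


Step 1: Compute ||x||.
||x|| = 11.6371
Step 2: Compute scaling factor.
scale = max(0, 1 - 1.88/11.6371) = 0.8384
Step 3: prox(x) = [5.0396, 6.1742, 0.0381, -5.6287]
||prox(x)|| = 9.7571
Step 4: Proximal objective.
0.5*||prox-x||^2 = 1.7672
lambda*||prox|| = 18.3433
Total = 20.1105


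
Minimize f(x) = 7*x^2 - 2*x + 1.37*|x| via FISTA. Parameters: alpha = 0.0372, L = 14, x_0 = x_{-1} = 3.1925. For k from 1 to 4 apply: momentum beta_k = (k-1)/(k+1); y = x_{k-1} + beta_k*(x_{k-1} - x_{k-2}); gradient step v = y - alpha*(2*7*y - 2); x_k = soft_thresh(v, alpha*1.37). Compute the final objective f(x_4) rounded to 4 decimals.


FISTA on f(x) = 7*x^2 - 2*x + 1.37*|x|
L = 14, alpha = 0.0372
Iteration 1: beta = 0.0, y = 3.1925 + 0.0*(3.1925 - 3.1925) = 3.1925
  grad(y) = 42.695, v = y - alpha*grad = 1.6042
  prox(v) = soft_thresh(1.6042, 0.051) = 1.5533
Iteration 2: beta = 0.3333, y = 1.5533 + 0.3333*(1.5533 - 3.1925) = 1.0069
  grad(y) = 12.0963, v = y - alpha*grad = 0.5569
  prox(v) = soft_thresh(0.5569, 0.051) = 0.5059
Iteration 3: beta = 0.5, y = 0.5059 + 0.5*(0.5059 - 1.5533) = -0.0177
  grad(y) = -2.2484, v = y - alpha*grad = 0.0659
  prox(v) = soft_thresh(0.0659, 0.051) = 0.0149
Iteration 4: beta = 0.6, y = 0.0149 + 0.6*(0.0149 - 0.5059) = -0.2797
  grad(y) = -5.9153, v = y - alpha*grad = -0.0596
  prox(v) = soft_thresh(-0.0596, 0.051) = -0.0087
f(x_4) = 7*(-0.0087)^2 - 2*(-0.0087) + 1.37*|-0.0087| = 0.0297


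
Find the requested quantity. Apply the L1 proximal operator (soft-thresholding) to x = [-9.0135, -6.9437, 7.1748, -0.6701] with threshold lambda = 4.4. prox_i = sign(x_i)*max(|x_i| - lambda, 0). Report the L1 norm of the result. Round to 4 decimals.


Soft-thresholding with lambda = 4.4:
prox(-9.0135) = sign(-9.0135)*max(|-9.0135| - 4.4, 0) = -4.6135
prox(-6.9437) = sign(-6.9437)*max(|-6.9437| - 4.4, 0) = -2.5437
prox(7.1748) = sign(7.1748)*max(|7.1748| - 4.4, 0) = 2.7748
prox(-0.6701) = sign(-0.6701)*max(|-0.6701| - 4.4, 0) = 0.0
prox(x) = [-4.6135, -2.5437, 2.7748, 0.0]
||prox(x)||_1 = 4.6135 + 2.5437 + 2.7748 + 0.0 = 9.932


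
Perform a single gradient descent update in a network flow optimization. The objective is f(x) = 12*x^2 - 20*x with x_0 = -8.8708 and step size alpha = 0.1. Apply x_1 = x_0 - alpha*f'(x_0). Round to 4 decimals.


We compute the gradient at x_0 and apply the update.
f'(x) = 24*x - 20
f'(-8.8708) = 24*-8.8708 - 20 = -232.8992
x_1 = -8.8708 - 0.1*-232.8992 = 14.4191


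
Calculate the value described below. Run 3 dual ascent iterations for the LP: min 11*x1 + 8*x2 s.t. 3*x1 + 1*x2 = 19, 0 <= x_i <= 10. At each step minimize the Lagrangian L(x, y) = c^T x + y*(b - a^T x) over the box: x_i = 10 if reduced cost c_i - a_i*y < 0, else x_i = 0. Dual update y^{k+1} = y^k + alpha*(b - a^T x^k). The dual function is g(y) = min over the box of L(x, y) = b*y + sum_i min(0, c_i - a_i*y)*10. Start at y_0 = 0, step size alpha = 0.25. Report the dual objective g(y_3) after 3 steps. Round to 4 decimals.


Dual ascent for LP: min 11*x1 + 8*x2, 3*x1 + 1*x2 = 19, 0 <= x_i <= 10
Step 1: y^k = 0.0, reduced costs: (11.0, 8.0)
  x^k = (0.0, 0.0), subgradient = b - a^T x = 19.0
  y^{k+1} = 0.0 + 0.25*19.0 = 4.75
Step 2: y^k = 4.75, reduced costs: (-3.25, 3.25)
  x^k = (10.0, 0.0), subgradient = b - a^T x = -11.0
  y^{k+1} = 4.75 + 0.25*-11.0 = 2.0
Step 3: y^k = 2.0, reduced costs: (5.0, 6.0)
  x^k = (0.0, 0.0), subgradient = b - a^T x = 19.0
  y^{k+1} = 2.0 + 0.25*19.0 = 6.75
Dual objective at y_3 = 6.75: reduced costs (-9.25, 1.25), box minimizer x = (10.0, 0.0)
g(y_3) = b*y + (c1 - a1*y)*x1 + (c2 - a2*y)*x2 = 19*6.75 + (-9.25)*10.0 + 1.25*0.0 = 128.25 - 92.5 + 0.0 = 35.75


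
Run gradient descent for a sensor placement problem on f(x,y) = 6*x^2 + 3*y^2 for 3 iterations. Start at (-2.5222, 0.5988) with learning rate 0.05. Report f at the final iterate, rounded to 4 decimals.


Gradient descent on f(x,y) = 6*x^2 + 3*y^2.
Starting point: (-2.5222, 0.5988), alpha = 0.05
Step 1: grad_x = 2*6*-2.5222 = -30.2664, grad_y = 2*3*0.5988 = 3.5928
  x_1 = -2.5222 - 0.05*-30.2664 = -1.0089
  y_1 = 0.5988 - 0.05*3.5928 = 0.4192
Step 2: grad_x = 2*6*-1.0089 = -12.1066, grad_y = 2*3*0.4192 = 2.515
  x_2 = -1.0089 - 0.05*-12.1066 = -0.4036
  y_2 = 0.4192 - 0.05*2.515 = 0.2934
Step 3: grad_x = 2*6*-0.4036 = -4.8426, grad_y = 2*3*0.2934 = 1.7605
  x_3 = -0.4036 - 0.05*-4.8426 = -0.1614
  y_3 = 0.2934 - 0.05*1.7605 = 0.2054
f(-0.1614, 0.2054) = 6*(-0.1614)^2 + 3*0.2054^2 = 0.2829


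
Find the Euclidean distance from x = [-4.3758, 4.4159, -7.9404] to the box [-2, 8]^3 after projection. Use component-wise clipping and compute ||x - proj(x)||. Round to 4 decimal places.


Project each component onto [-2, 8].
clip(-4.3758) = -2.0, clip(4.4159) = 4.4159, clip(-7.9404) = -2.0
Projection = [-2.0, 4.4159, -2.0]
Squared diffs: [5.6444, 0.0, 35.2884]
Distance = sqrt(40.9328) = 6.3979


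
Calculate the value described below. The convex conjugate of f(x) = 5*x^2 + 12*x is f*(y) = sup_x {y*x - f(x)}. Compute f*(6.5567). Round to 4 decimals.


f*(y) = sup_x {y*x - a*x^2 - b*x} = sup_x {(y-b)*x - a*x^2}
FOC: (y - b) - 2a*x = 0 => x* = (y - b)/(2a)
x* = (6.5567 - 12)/(2*5) = -0.5443
f*(6.5567) = (y-b)^2/(4a) = (6.5567 - 12)^2/(4*5)
= 29.6295/20 = 1.4815


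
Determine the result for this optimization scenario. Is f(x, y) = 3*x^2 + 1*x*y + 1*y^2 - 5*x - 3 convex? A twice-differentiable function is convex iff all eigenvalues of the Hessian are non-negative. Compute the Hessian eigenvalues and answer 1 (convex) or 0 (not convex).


The Hessian of f(x,y) = 3*x^2 + 1*x*y + 1*y^2 - 5*x - 3 is:
H = [[6, 1], [1, 2]]
Trace = 6 + 2 = 8
Determinant = 6*2 - (1)^2 = 11
Discriminant = (8)^2 - 4*11 = 20.0
Eigenvalues: lambda_1 = 1.7639, lambda_2 = 6.2361
The function is convex.

1


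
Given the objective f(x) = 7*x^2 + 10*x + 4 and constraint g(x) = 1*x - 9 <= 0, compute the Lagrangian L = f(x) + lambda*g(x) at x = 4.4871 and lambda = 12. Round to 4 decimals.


Step 1: Evaluate f(x).
f(4.4871) = 7*4.4871^2 + 10*4.4871 + 4 = 189.8095
Step 2: Evaluate g(x).
g(4.4871) = 1*4.4871 - 9 = -4.5129
Step 3: Compute Lagrangian.
L = 189.8095 + 12*-4.5129 = 135.6547


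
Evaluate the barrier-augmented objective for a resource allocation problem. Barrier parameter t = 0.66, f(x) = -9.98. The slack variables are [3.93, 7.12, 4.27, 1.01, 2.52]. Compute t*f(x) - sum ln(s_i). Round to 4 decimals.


Step 1: Compute log-barrier.
ln values: [1.3686, 1.9629, 1.4516, 0.01, 0.9243]
phi = -(1.3686 + 1.9629 + 1.4516 + 0.01 + 0.9243) = -5.7174
Step 2: Compute augmented objective.
t*f(x) = 0.66*-9.98 = -6.5868
Total = -6.5868 - 5.7174 = -12.3042


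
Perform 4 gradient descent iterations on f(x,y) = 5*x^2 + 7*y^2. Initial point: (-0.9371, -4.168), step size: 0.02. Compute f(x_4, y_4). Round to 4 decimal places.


Gradient descent on f(x,y) = 5*x^2 + 7*y^2.
Starting point: (-0.9371, -4.168), alpha = 0.02
Step 1: grad_x = 2*5*-0.9371 = -9.371, grad_y = 2*7*-4.168 = -58.352
  x_1 = -0.9371 - 0.02*-9.371 = -0.7497
  y_1 = -4.168 - 0.02*-58.352 = -3.001
Step 2: grad_x = 2*5*-0.7497 = -7.4968, grad_y = 2*7*-3.001 = -42.0134
  x_2 = -0.7497 - 0.02*-7.4968 = -0.5997
  y_2 = -3.001 - 0.02*-42.0134 = -2.1607
Step 3: grad_x = 2*5*-0.5997 = -5.9974, grad_y = 2*7*-2.1607 = -30.2497
  x_3 = -0.5997 - 0.02*-5.9974 = -0.4798
  y_3 = -2.1607 - 0.02*-30.2497 = -1.5557
Step 4: grad_x = 2*5*-0.4798 = -4.798, grad_y = 2*7*-1.5557 = -21.7798
  x_4 = -0.4798 - 0.02*-4.798 = -0.3838
  y_4 = -1.5557 - 0.02*-21.7798 = -1.1201
f(-0.3838, -1.1201) = 5*(-0.3838)^2 + 7*(-1.1201)^2 = 9.5191


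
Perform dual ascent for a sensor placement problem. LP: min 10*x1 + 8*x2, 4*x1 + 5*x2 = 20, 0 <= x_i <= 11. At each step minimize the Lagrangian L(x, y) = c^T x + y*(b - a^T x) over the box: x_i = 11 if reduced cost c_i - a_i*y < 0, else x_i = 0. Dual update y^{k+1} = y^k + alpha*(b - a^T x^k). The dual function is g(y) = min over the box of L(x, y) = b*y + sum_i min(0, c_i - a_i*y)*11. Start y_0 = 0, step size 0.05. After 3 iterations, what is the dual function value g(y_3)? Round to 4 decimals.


Dual ascent for LP: min 10*x1 + 8*x2, 4*x1 + 5*x2 = 20, 0 <= x_i <= 11
Step 1: y^k = 0.0, reduced costs: (10.0, 8.0)
  x^k = (0.0, 0.0), subgradient = b - a^T x = 20.0
  y^{k+1} = 0.0 + 0.05*20.0 = 1.0
Step 2: y^k = 1.0, reduced costs: (6.0, 3.0)
  x^k = (0.0, 0.0), subgradient = b - a^T x = 20.0
  y^{k+1} = 1.0 + 0.05*20.0 = 2.0
Step 3: y^k = 2.0, reduced costs: (2.0, -2.0)
  x^k = (0.0, 11.0), subgradient = b - a^T x = -35.0
  y^{k+1} = 2.0 + 0.05*-35.0 = 0.25
Dual objective at y_3 = 0.25: reduced costs (9.0, 6.75), box minimizer x = (0.0, 0.0)
g(y_3) = b*y + (c1 - a1*y)*x1 + (c2 - a2*y)*x2 = 20*0.25 + 9.0*0.0 + 6.75*0.0 = 5.0 + 0.0 + 0.0 = 5.0


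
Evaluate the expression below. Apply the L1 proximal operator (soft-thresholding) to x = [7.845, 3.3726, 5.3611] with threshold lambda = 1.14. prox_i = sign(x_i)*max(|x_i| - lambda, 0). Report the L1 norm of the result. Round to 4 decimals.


Soft-thresholding with lambda = 1.14:
prox(7.845) = sign(7.845)*max(|7.845| - 1.14, 0) = 6.705
prox(3.3726) = sign(3.3726)*max(|3.3726| - 1.14, 0) = 2.2326
prox(5.3611) = sign(5.3611)*max(|5.3611| - 1.14, 0) = 4.2211
prox(x) = [6.705, 2.2326, 4.2211]
||prox(x)||_1 = 6.705 + 2.2326 + 4.2211 = 13.1587


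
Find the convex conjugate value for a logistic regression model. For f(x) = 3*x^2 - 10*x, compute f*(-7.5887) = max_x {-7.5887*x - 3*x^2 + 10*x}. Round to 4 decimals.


f*(y) = sup_x {y*x - a*x^2 - b*x} = sup_x {(y-b)*x - a*x^2}
FOC: (y - b) - 2a*x = 0 => x* = (y - b)/(2a)
x* = (-7.5887 + 10)/(2*3) = 0.4019
f*(-7.5887) = (y-b)^2/(4a) = (-7.5887 + 10)^2/(4*3)
= 5.8144/12 = 0.4845


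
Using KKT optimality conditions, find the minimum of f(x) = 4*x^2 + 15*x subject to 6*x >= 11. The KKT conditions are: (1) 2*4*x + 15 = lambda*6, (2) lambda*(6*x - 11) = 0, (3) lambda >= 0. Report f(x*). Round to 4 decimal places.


Step 1: Try lambda = 0 (constraint inactive).
x_unc = -15/(2*4) = -1.875
Check: 6*-1.875 = -11.25 < 11 -- violated!
Step 2: Constraint must be active: 6*x = 11
x* = 11/6 = 1.8333 (rounded; the exact value 11/6 is used below)
lambda = (2*4*(11/6) + 15)/6 = 4.9444
Step 3: Compute optimal value.
f(x*) = 4*(11/6)^2 + 15*(11/6) = 40.9444


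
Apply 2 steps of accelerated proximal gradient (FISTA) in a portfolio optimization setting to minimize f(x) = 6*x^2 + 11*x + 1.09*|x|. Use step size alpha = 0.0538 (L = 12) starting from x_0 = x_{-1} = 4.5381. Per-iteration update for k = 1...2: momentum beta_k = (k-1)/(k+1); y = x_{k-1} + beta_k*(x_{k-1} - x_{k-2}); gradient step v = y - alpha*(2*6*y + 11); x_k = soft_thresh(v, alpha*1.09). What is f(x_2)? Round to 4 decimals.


FISTA on f(x) = 6*x^2 + 11*x + 1.09*|x|
L = 12, alpha = 0.0538
Iteration 1: beta = 0.0, y = 4.5381 + 0.0*(4.5381 - 4.5381) = 4.5381
  grad(y) = 65.4572, v = y - alpha*grad = 1.0165
  prox(v) = soft_thresh(1.0165, 0.0586) = 0.9579
Iteration 2: beta = 0.3333, y = 0.9579 + 0.3333*(0.9579 - 4.5381) = -0.2356
  grad(y) = 8.1734, v = y - alpha*grad = -0.6753
  prox(v) = soft_thresh(-0.6753, 0.0586) = -0.6166
f(x_2) = 6*(-0.6166)^2 + 11*(-0.6166) + 1.09*|-0.6166| = -3.8294


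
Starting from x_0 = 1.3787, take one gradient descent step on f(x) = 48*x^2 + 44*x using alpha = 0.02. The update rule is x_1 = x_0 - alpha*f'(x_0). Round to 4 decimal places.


We compute the gradient at x_0 and apply the update.
f'(x) = 96*x + 44
f'(1.3787) = 96*1.3787 + 44 = 176.3552
x_1 = 1.3787 - 0.02*176.3552 = -2.1484


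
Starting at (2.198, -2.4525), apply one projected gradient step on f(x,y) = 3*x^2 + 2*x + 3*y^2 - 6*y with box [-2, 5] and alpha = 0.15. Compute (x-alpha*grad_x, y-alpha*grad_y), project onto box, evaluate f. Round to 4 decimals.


Step 1: Compute gradient at (2.198, -2.4525).
grad_x = 2*3*2.198 + 2 = 15.188
grad_y = 2*3*-2.4525 - 6 = -20.715
Step 2: Gradient step.
x_raw = 2.198 - 0.15*15.188 = -0.0802
y_raw = -2.4525 - 0.15*-20.715 = 0.6548
Step 3: Project onto [-2, 5].
x_proj = clip(-0.0802) = -0.0802
y_proj = clip(0.6548) = 0.6548
Step 4: Evaluate f.
f(-0.0802, 0.6548) = -2.7835


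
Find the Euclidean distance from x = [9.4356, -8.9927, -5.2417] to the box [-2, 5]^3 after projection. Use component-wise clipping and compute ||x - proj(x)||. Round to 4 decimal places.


Project each component onto [-2, 5].
clip(9.4356) = 5.0, clip(-8.9927) = -2.0, clip(-5.2417) = -2.0
Projection = [5.0, -2.0, -2.0]
Squared diffs: [19.6745, 48.8979, 10.5086]
Distance = sqrt(79.081) = 8.8928


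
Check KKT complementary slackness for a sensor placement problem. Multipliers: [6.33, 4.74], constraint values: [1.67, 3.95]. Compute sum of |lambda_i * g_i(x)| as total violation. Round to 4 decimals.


KKT complementary slackness check:
lambda_1 * g_1 = 6.33 * 1.67 = 10.5711
lambda_2 * g_2 = 4.74 * 3.95 = 18.723
Total violation = 10.5711 + 18.723 = 29.2941


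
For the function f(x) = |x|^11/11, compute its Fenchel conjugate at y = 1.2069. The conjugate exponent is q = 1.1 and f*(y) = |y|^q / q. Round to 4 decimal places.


The conjugate exponent q satisfies 1/p + 1/q = 1.
p = 11, so q = 11/(11 - 1) = 1.1
|y|^q = 1.2069^1.1 = 1.2298
f*(1.2069) = 1.2298 / 1.1 = 1.118


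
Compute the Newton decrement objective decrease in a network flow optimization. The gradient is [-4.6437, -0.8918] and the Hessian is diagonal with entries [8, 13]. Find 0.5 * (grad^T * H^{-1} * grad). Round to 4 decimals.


Step 1: H is diagonal, so H^(-1) * g = [-0.5805, -0.0686].
Step 2: g^T H^(-1) g = sum_i g_i^2 / H_ii
  = (-4.6437)^2/8 + (-0.8918)^2/13
  = 2.6955 + 0.0612 = 2.7567
Step 3: Objective decrease = 0.5 * g^T H^(-1) g = 1.3783


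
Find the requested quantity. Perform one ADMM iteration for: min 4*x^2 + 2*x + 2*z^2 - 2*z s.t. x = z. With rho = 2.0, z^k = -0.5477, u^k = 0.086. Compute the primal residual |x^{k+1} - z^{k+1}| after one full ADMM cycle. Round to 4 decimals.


ADMM iteration with rho = 2.0, z^k = -0.5477, u^k = 0.086
Step 1: x-update.
Minimize 4*x^2 + 2*x + (2.0/2)*(x + 0.5477 + 0.086)^2
FOC: (2*4 + 2.0)*x = -2 + 2.0*(-0.5477 - 0.086)
x^{k+1} = -0.3267
Step 2: z-update.
Minimize 2*z^2 - 2*z + (2.0/2)*(-0.3267 - z + 0.086)^2
FOC: (2*2 + 2.0)*z = 2 + 2.0*(-0.3267 + 0.086)
z^{k+1} = 0.2531
Step 3: u-update.
u^{k+1} = 0.086 - 0.3267 - 0.2531 = -0.4938
Step 4: Primal residual = |-0.3267 - 0.2531| = 0.5798


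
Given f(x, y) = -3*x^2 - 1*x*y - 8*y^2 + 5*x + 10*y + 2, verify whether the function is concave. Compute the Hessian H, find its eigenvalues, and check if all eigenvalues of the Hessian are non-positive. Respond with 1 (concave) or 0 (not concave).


The Hessian of f(x,y) = -3*x^2 - 1*x*y - 8*y^2 + 5*x + 10*y + 2 is:
H = [[-6, -1], [-1, -16]]
Trace = -6 - 16 = -22
Determinant = -6*-16 - (-1)^2 = 95
Discriminant = (-22)^2 - 4*95 = 104.0
Eigenvalues: lambda_1 = -16.099, lambda_2 = -5.901
The function is concave.

1


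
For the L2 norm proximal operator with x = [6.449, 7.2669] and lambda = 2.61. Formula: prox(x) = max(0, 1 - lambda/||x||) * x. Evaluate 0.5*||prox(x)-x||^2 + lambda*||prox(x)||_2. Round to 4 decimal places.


Step 1: Compute ||x||.
||x|| = 9.7158
Step 2: Compute scaling factor.
scale = max(0, 1 - 2.61/9.7158) = 0.7314
Step 3: prox(x) = [4.7166, 5.3148]
||prox(x)|| = 7.1058
Step 4: Proximal objective.
0.5*||prox-x||^2 = 3.4061
lambda*||prox|| = 18.5461
Total = 21.9523


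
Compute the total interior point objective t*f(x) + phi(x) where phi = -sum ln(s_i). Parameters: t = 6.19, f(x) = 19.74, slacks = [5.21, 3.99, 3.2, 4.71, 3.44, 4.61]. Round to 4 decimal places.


Step 1: Compute log-barrier.
ln values: [1.6506, 1.3838, 1.1632, 1.5497, 1.2355, 1.5282]
phi = -(1.6506 + 1.3838 + 1.1632 + 1.5497 + 1.2355 + 1.5282) = -8.5109
Step 2: Compute augmented objective.
t*f(x) = 6.19*19.74 = 122.1906
Total = 122.1906 - 8.5109 = 113.6797


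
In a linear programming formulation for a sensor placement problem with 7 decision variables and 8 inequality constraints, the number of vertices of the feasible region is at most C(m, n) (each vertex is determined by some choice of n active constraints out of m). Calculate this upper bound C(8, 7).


Each vertex corresponds to some choice of n active constraints out of m, so the number of vertices is at most C(m, n) = m! / (n!(m-n)!).
m = 8, n = 7
Numerator: 8 * 7 * 6 * 5 * 4 * 3 * 2
Denominator: 7! = 5040
C(8, 7) = 8


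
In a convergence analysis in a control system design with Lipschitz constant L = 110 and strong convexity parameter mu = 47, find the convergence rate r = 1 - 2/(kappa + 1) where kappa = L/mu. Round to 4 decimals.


Step 1: Compute the condition number.
kappa = L/mu = 110/47 = 2.3404
Step 2: Compute the convergence rate.
r = 1 - 2/(kappa + 1) = 1 - 2*mu/(L + mu) = (L - mu)/(L + mu) = 63/157 = 0.4013


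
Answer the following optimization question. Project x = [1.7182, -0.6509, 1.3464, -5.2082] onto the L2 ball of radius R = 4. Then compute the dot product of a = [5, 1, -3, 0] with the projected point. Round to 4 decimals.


Step 1: Compute ||x|| (intermediates to 6 decimals).
||x|| = sqrt(1.7182^2 + (-0.6509)^2 + 1.3464^2 + (-5.2082)^2) = 5.684542
Step 2: Project.
Since ||x|| > R, scale = R/||x|| = 4/5.684542 = 0.703663, proj(x) = scale * x
proj(x) = [1.209034, -0.458014, 0.947412, -3.664818]
Step 3: Dot product.
a^T * proj(x) = 5*1.209034 + 1*(-0.458014) - 3*0.947412 + 0*(-3.664818) = 2.7449


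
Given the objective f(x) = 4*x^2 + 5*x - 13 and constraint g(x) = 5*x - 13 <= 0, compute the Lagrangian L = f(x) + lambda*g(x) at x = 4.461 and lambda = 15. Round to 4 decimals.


Step 1: Evaluate f(x).
f(4.461) = 4*4.461^2 + 5*4.461 - 13 = 88.9071
Step 2: Evaluate g(x).
g(4.461) = 5*4.461 - 13 = 9.305
Step 3: Compute Lagrangian.
L = 88.9071 + 15*9.305 = 228.4821


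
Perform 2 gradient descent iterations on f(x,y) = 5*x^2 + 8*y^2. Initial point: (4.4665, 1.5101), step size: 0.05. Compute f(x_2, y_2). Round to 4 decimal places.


Gradient descent on f(x,y) = 5*x^2 + 8*y^2.
Starting point: (4.4665, 1.5101), alpha = 0.05
Step 1: grad_x = 2*5*4.4665 = 44.665, grad_y = 2*8*1.5101 = 24.1616
  x_1 = 4.4665 - 0.05*44.665 = 2.2333
  y_1 = 1.5101 - 0.05*24.1616 = 0.302
Step 2: grad_x = 2*5*2.2333 = 22.3325, grad_y = 2*8*0.302 = 4.8323
  x_2 = 2.2333 - 0.05*22.3325 = 1.1166
  y_2 = 0.302 - 0.05*4.8323 = 0.0604
f(1.1166, 0.0604) = 5*1.1166^2 + 8*0.0604^2 = 6.2634


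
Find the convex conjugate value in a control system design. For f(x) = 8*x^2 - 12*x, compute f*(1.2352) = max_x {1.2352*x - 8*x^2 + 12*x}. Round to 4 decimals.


f*(y) = sup_x {y*x - a*x^2 - b*x} = sup_x {(y-b)*x - a*x^2}
FOC: (y - b) - 2a*x = 0 => x* = (y - b)/(2a)
x* = (1.2352 + 12)/(2*8) = 0.8272
f*(1.2352) = (y-b)^2/(4a) = (1.2352 + 12)^2/(4*8)
= 175.1705/32 = 5.4741


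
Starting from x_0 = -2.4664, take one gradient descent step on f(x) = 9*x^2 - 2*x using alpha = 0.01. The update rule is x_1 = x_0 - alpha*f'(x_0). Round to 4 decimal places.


We compute the gradient at x_0 and apply the update.
f'(x) = 18*x - 2
f'(-2.4664) = 18*-2.4664 - 2 = -46.3952
x_1 = -2.4664 - 0.01*-46.3952 = -2.0024


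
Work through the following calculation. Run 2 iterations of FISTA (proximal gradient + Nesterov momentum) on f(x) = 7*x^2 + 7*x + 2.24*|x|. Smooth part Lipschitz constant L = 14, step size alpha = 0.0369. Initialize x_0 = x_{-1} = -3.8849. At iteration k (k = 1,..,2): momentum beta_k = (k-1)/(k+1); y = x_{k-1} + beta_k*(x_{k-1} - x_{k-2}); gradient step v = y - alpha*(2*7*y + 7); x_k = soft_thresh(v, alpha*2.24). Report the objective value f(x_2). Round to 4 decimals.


FISTA on f(x) = 7*x^2 + 7*x + 2.24*|x|
L = 14, alpha = 0.0369
Iteration 1: beta = 0.0, y = -3.8849 + 0.0*(-3.8849 + 3.8849) = -3.8849
  grad(y) = -47.3886, v = y - alpha*grad = -2.1363
  prox(v) = soft_thresh(-2.1363, 0.0827) = -2.0536
Iteration 2: beta = 0.3333, y = -2.0536 + 0.3333*(-2.0536 + 3.8849) = -1.4432
  grad(y) = -13.2044, v = y - alpha*grad = -0.9559
  prox(v) = soft_thresh(-0.9559, 0.0827) = -0.8733
f(x_2) = 7*(-0.8733)^2 + 7*(-0.8733) + 2.24*|-0.8733| = 1.1815


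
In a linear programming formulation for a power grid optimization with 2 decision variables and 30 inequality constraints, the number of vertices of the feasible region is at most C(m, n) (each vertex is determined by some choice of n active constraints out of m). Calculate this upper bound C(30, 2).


Each vertex corresponds to some choice of n active constraints out of m, so the number of vertices is at most C(m, n) = m! / (n!(m-n)!).
m = 30, n = 2
Numerator: 30 * 29
Denominator: 2! = 2
C(30, 2) = 435


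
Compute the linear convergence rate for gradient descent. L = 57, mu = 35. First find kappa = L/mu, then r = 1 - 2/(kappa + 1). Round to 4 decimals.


Step 1: Compute the condition number.
kappa = L/mu = 57/35 = 1.6286
Step 2: Compute the convergence rate.
r = 1 - 2/(kappa + 1) = 1 - 2*mu/(L + mu) = (L - mu)/(L + mu) = 22/92 = 0.2391


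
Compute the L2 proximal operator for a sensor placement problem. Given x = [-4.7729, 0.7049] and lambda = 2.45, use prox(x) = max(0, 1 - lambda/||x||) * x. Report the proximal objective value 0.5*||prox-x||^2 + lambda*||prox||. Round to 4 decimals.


Step 1: Compute ||x||.
||x|| = 4.8247
Step 2: Compute scaling factor.
scale = max(0, 1 - 2.45/4.8247) = 0.4922
Step 3: prox(x) = [-2.3492, 0.3469]
||prox(x)|| = 2.3747
Step 4: Proximal objective.
0.5*||prox-x||^2 = 3.0013
lambda*||prox|| = 5.818
Total = 8.8192


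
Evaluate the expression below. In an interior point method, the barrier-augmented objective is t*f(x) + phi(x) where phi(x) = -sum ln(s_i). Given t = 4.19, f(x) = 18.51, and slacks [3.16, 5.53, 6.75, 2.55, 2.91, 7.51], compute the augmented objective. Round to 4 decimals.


Step 1: Compute log-barrier.
ln values: [1.1506, 1.7102, 1.9095, 0.9361, 1.0682, 2.0162]
phi = -(1.1506 + 1.7102 + 1.9095 + 0.9361 + 1.0682 + 2.0162) = -8.7908
Step 2: Compute augmented objective.
t*f(x) = 4.19*18.51 = 77.5569
Total = 77.5569 - 8.7908 = 68.7661


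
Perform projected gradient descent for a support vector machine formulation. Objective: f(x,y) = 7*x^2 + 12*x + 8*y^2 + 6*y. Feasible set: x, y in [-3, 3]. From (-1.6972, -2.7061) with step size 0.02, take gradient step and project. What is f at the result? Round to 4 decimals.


Step 1: Compute gradient at (-1.6972, -2.7061).
grad_x = 2*7*-1.6972 + 12 = -11.7608
grad_y = 2*8*-2.7061 + 6 = -37.2976
Step 2: Gradient step.
x_raw = -1.6972 - 0.02*-11.7608 = -1.462
y_raw = -2.7061 - 0.02*-37.2976 = -1.9601
Step 3: Project onto [-3, 3].
x_proj = clip(-1.462) = -1.462
y_proj = clip(-1.9601) = -1.9601
Step 4: Evaluate f.
f(-1.462, -1.9601) = 16.3945


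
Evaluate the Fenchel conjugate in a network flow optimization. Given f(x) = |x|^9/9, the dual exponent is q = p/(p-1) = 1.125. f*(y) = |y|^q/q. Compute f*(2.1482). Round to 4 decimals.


The conjugate exponent q satisfies 1/p + 1/q = 1.
p = 9, so q = 9/(9 - 1) = 1.125
|y|^q = 2.1482^1.125 = 2.3637
f*(2.1482) = 2.3637 / 1.125 = 2.101


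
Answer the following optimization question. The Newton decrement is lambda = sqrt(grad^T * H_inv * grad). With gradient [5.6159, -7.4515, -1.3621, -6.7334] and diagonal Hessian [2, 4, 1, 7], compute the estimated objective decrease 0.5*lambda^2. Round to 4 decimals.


Step 1: H is diagonal, so H^(-1) * g = [2.808, -1.8629, -1.3621, -0.9619].
Step 2: g^T H^(-1) g = sum_i g_i^2 / H_ii
  = (5.6159)^2/2 + (-7.4515)^2/4 + (-1.3621)^2/1 + (-6.7334)^2/7
  = 15.7692 + 13.8812 + 1.8553 + 6.477 = 37.9826
Step 3: Objective decrease = 0.5 * g^T H^(-1) g = 18.9913


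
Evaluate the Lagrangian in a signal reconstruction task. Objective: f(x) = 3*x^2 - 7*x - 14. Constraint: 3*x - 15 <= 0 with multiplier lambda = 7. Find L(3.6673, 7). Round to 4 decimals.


Step 1: Evaluate f(x).
f(3.6673) = 3*3.6673^2 - 7*3.6673 - 14 = 0.6762
Step 2: Evaluate g(x).
g(3.6673) = 3*3.6673 - 15 = -3.9981
Step 3: Compute Lagrangian.
L = 0.6762 + 7*-3.9981 = -27.3105


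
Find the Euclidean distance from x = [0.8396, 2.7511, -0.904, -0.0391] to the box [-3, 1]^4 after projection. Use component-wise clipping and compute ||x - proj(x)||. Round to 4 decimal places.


Project each component onto [-3, 1].
clip(0.8396) = 0.8396, clip(2.7511) = 1.0, clip(-0.904) = -0.904, clip(-0.0391) = -0.0391
Projection = [0.8396, 1.0, -0.904, -0.0391]
Squared diffs: [0.0, 3.0664, 0.0, 0.0]
Distance = sqrt(3.0664) = 1.7511


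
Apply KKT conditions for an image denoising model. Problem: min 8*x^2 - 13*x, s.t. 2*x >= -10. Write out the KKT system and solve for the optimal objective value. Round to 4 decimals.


Step 1: Try lambda = 0 (constraint inactive).
Stationarity: 2*8*x - 13 = 0
x* = 13/(2*8) = 0.8125
Check constraint: 2*0.8125 = 1.625 >= -10 -- satisfied.
Step 2: Compute optimal value.
f(x*) = 8*0.8125^2 - 13*0.8125 = -5.2813


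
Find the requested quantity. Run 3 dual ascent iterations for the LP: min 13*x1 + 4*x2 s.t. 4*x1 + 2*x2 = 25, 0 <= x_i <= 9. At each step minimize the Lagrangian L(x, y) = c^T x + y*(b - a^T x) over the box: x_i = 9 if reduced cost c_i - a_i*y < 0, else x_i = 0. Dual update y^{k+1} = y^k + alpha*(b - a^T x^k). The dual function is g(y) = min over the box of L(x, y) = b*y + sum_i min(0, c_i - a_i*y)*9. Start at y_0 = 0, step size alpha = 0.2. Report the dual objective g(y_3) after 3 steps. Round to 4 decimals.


Dual ascent for LP: min 13*x1 + 4*x2, 4*x1 + 2*x2 = 25, 0 <= x_i <= 9
Step 1: y^k = 0.0, reduced costs: (13.0, 4.0)
  x^k = (0.0, 0.0), subgradient = b - a^T x = 25.0
  y^{k+1} = 0.0 + 0.2*25.0 = 5.0
Step 2: y^k = 5.0, reduced costs: (-7.0, -6.0)
  x^k = (9.0, 9.0), subgradient = b - a^T x = -29.0
  y^{k+1} = 5.0 + 0.2*-29.0 = -0.8
Step 3: y^k = -0.8, reduced costs: (16.2, 5.6)
  x^k = (0.0, 0.0), subgradient = b - a^T x = 25.0
  y^{k+1} = -0.8 + 0.2*25.0 = 4.2
Dual objective at y_3 = 4.2: reduced costs (-3.8, -4.4), box minimizer x = (9.0, 9.0)
g(y_3) = b*y + (c1 - a1*y)*x1 + (c2 - a2*y)*x2 = 25*4.2 + (-3.8)*9.0 + (-4.4)*9.0 = 105.0 - 34.2 - 39.6 = 31.2


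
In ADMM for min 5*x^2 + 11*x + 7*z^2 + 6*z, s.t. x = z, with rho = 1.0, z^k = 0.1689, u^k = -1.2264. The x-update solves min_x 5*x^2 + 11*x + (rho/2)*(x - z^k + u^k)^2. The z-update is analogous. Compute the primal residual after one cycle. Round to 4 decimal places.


ADMM iteration with rho = 1.0, z^k = 0.1689, u^k = -1.2264
Step 1: x-update.
Minimize 5*x^2 + 11*x + (1.0/2)*(x - 0.1689 - 1.2264)^2
FOC: (2*5 + 1.0)*x = -11 + 1.0*(0.1689 + 1.2264)
x^{k+1} = -0.8732
Step 2: z-update.
Minimize 7*z^2 + 6*z + (1.0/2)*(-0.8732 - z - 1.2264)^2
FOC: (2*7 + 1.0)*z = -6 + 1.0*(-0.8732 - 1.2264)
z^{k+1} = -0.54
Step 3: u-update.
u^{k+1} = -1.2264 - 0.8732 + 0.54 = -1.5596
Step 4: Primal residual = |-0.8732 + 0.54| = 0.3332


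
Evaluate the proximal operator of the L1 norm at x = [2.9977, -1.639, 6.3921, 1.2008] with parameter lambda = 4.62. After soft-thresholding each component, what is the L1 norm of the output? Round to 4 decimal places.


Soft-thresholding with lambda = 4.62:
prox(2.9977) = sign(2.9977)*max(|2.9977| - 4.62, 0) = 0.0
prox(-1.639) = sign(-1.639)*max(|-1.639| - 4.62, 0) = 0.0
prox(6.3921) = sign(6.3921)*max(|6.3921| - 4.62, 0) = 1.7721
prox(1.2008) = sign(1.2008)*max(|1.2008| - 4.62, 0) = 0.0
prox(x) = [0.0, 0.0, 1.7721, 0.0]
||prox(x)||_1 = 0.0 + 0.0 + 1.7721 + 0.0 = 1.7721


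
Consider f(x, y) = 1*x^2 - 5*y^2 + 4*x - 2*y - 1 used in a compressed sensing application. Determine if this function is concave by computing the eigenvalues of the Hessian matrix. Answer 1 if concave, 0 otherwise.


The Hessian of f(x,y) = 1*x^2 - 5*y^2 + 4*x - 2*y - 1 is:
H = [[2, 0], [0, -10]]
Trace = 2 - 10 = -8
Determinant = 2*-10 - (0)^2 = -20
Discriminant = (-8)^2 - 4*-20 = 144.0
Eigenvalues: lambda_1 = -10.0, lambda_2 = 2.0
The function is not concave.

0


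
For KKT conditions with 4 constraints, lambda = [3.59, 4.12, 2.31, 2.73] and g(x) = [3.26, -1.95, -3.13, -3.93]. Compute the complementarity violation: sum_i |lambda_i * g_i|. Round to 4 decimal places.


KKT complementary slackness check:
lambda_1 * g_1 = 3.59 * 3.26 = 11.7034
lambda_2 * g_2 = 4.12 * -1.95 = -8.034
lambda_3 * g_3 = 2.31 * -3.13 = -7.2303
lambda_4 * g_4 = 2.73 * -3.93 = -10.7289
Total violation = 11.7034 + 8.034 + 7.2303 + 10.7289 = 37.6966


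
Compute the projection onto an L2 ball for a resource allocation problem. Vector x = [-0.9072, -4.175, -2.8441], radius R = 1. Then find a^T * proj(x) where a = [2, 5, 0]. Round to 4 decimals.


Step 1: Compute ||x|| (intermediates to 6 decimals).
||x|| = sqrt((-0.9072)^2 + (-4.175)^2 + (-2.8441)^2) = 5.132499
Step 2: Project.
Since ||x|| > R, scale = R/||x|| = 1/5.132499 = 0.194837, proj(x) = scale * x
proj(x) = [-0.176756, -0.813444, -0.554136]
Step 3: Dot product.
a^T * proj(x) = 2*(-0.176756) + 5*(-0.813444) + 0*(-0.554136) = -4.4207


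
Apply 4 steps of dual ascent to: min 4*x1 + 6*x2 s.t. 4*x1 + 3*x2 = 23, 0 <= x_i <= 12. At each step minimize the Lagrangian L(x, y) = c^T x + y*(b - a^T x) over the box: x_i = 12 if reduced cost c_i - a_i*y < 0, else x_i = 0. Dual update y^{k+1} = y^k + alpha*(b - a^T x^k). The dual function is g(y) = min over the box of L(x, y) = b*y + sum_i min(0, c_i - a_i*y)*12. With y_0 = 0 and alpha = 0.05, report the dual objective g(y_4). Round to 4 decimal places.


Dual ascent for LP: min 4*x1 + 6*x2, 4*x1 + 3*x2 = 23, 0 <= x_i <= 12
Step 1: y^k = 0.0, reduced costs: (4.0, 6.0)
  x^k = (0.0, 0.0), subgradient = b - a^T x = 23.0
  y^{k+1} = 0.0 + 0.05*23.0 = 1.15
Step 2: y^k = 1.15, reduced costs: (-0.6, 2.55)
  x^k = (12.0, 0.0), subgradient = b - a^T x = -25.0
  y^{k+1} = 1.15 + 0.05*-25.0 = -0.1
Step 3: y^k = -0.1, reduced costs: (4.4, 6.3)
  x^k = (0.0, 0.0), subgradient = b - a^T x = 23.0
  y^{k+1} = -0.1 + 0.05*23.0 = 1.05
Step 4: y^k = 1.05, reduced costs: (-0.2, 2.85)
  x^k = (12.0, 0.0), subgradient = b - a^T x = -25.0
  y^{k+1} = 1.05 + 0.05*-25.0 = -0.2
Dual objective at y_4 = -0.2: reduced costs (4.8, 6.6), box minimizer x = (0.0, 0.0)
g(y_4) = b*y + (c1 - a1*y)*x1 + (c2 - a2*y)*x2 = 23*(-0.2) + 4.8*0.0 + 6.6*0.0 = -4.6 + 0.0 + 0.0 = -4.6


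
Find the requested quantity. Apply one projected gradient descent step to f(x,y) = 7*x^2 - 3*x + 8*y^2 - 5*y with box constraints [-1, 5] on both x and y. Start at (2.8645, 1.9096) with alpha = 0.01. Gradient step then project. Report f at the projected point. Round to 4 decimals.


Step 1: Compute gradient at (2.8645, 1.9096).
grad_x = 2*7*2.8645 - 3 = 37.103
grad_y = 2*8*1.9096 - 5 = 25.5536
Step 2: Gradient step.
x_raw = 2.8645 - 0.01*37.103 = 2.4935
y_raw = 1.9096 - 0.01*25.5536 = 1.6541
Step 3: Project onto [-1, 5].
x_proj = clip(2.4935) = 2.4935
y_proj = clip(1.6541) = 1.6541
Step 4: Evaluate f.
f(2.4935, 1.6541) = 49.6584


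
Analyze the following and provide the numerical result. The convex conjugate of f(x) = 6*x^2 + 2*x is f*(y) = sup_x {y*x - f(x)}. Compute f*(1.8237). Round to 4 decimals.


f*(y) = sup_x {y*x - a*x^2 - b*x} = sup_x {(y-b)*x - a*x^2}
FOC: (y - b) - 2a*x = 0 => x* = (y - b)/(2a)
x* = (1.8237 - 2)/(2*6) = -0.0147
f*(1.8237) = (y-b)^2/(4a) = (1.8237 - 2)^2/(4*6)
= 0.0311/24 = 0.0013


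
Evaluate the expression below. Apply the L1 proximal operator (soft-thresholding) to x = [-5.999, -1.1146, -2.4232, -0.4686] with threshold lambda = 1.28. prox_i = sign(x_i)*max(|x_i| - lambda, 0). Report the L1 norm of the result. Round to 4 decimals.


Soft-thresholding with lambda = 1.28:
prox(-5.999) = sign(-5.999)*max(|-5.999| - 1.28, 0) = -4.719
prox(-1.1146) = sign(-1.1146)*max(|-1.1146| - 1.28, 0) = 0.0
prox(-2.4232) = sign(-2.4232)*max(|-2.4232| - 1.28, 0) = -1.1432
prox(-0.4686) = sign(-0.4686)*max(|-0.4686| - 1.28, 0) = 0.0
prox(x) = [-4.719, 0.0, -1.1432, 0.0]
||prox(x)||_1 = 4.719 + 0.0 + 1.1432 + 0.0 = 5.8622


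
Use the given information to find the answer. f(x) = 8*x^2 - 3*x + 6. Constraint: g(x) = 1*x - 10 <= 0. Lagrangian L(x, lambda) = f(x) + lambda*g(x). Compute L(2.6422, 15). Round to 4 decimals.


Step 1: Evaluate f(x).
f(2.6422) = 8*2.6422^2 - 3*2.6422 + 6 = 53.9232
Step 2: Evaluate g(x).
g(2.6422) = 1*2.6422 - 10 = -7.3578
Step 3: Compute Lagrangian.
L = 53.9232 + 15*-7.3578 = -56.4438
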